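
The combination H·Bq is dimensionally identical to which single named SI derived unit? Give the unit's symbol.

H = Wb/A (inductance = flux per current),
    = kg·m²·s⁻²·A⁻².
Bq = 1/s = s⁻¹ (activity is decays per second).
Combining: H·Bq = (kg·m²·s⁻²·A⁻²) · s⁻¹ = kg·m²·s⁻³·A⁻².
kg·m²·s⁻³·A⁻² is the base-SI form of the ohm.

Ω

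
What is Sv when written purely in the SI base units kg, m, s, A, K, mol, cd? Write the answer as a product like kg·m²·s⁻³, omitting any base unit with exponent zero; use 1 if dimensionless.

m²·s⁻²

Sv = m²·s⁻².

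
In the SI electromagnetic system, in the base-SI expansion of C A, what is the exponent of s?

1

C = A·s = s·A (charge = current × time).
Combining: C·A = (s·A) · A = s·A².
The exponent of s is 1.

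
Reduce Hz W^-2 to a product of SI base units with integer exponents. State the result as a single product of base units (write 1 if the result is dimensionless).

kg⁻²·m⁻⁴·s⁵

Hz = 1/s = s⁻¹ (frequency is cycles per second).
W = J/s (power = energy per time),
    = kg·m²·s⁻³.
So W⁻² = kg⁻²·m⁻⁴·s⁶.
Combining: Hz·W⁻² = s⁻¹ · (kg⁻²·m⁻⁴·s⁶) = kg⁻²·m⁻⁴·s⁵.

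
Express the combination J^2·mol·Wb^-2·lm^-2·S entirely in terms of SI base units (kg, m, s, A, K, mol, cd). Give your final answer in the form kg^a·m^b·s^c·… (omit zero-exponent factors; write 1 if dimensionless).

kg⁻¹·m⁻²·s³·A⁴·mol·cd⁻²

J = N·m (work = force × distance),
    = kg·m²·s⁻².
So J² = kg²·m⁴·s⁻⁴.
Wb = V·s (flux: a volt is a weber per second),
    = kg·m²·s⁻²·A⁻¹.
So Wb⁻² = kg⁻²·m⁻⁴·s⁴·A².
lm = cd·sr = cd (luminous flux; sr is dimensionless).
So lm⁻² = cd⁻².
S = 1/Ω (conductance is reciprocal resistance),
    = kg⁻¹·m⁻²·s³·A².
Combining: J²·mol·Wb⁻²·lm⁻²·S = (kg²·m⁴·s⁻⁴) · mol · (kg⁻²·m⁻⁴·s⁴·A²) · cd⁻² · (kg⁻¹·m⁻²·s³·A²) = kg⁻¹·m⁻²·s³·A⁴·mol·cd⁻².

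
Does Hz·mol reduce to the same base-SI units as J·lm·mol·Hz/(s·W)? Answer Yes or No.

Left side:
  Hz = s⁻¹.
  Combining: Hz·mol = s⁻¹ · mol = s⁻¹·mol.
Right side:
  J = kg·m²·s⁻².
  lm = cd.
  Hz = s⁻¹.
  W = kg·m²·s⁻³.
  So W⁻¹ = kg⁻¹·m⁻²·s³.
  Combining: J·lm·mol·Hz·s⁻¹·W⁻¹ = (kg·m²·s⁻²) · cd · mol · s⁻¹ · s⁻¹ · (kg⁻¹·m⁻²·s³) = s⁻¹·mol·cd.
Left is s⁻¹·mol; right is s⁻¹·mol·cd — different.

No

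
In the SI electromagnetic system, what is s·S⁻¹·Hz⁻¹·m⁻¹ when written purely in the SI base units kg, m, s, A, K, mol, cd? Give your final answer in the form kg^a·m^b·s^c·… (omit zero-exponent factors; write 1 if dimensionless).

S = 1/Ω (conductance is reciprocal resistance),
    = kg⁻¹·m⁻²·s³·A².
So S⁻¹ = kg·m²·s⁻³·A⁻².
Hz = 1/s = s⁻¹ (frequency is cycles per second).
So Hz⁻¹ = s.
Combining: s·S⁻¹·Hz⁻¹·m⁻¹ = s · (kg·m²·s⁻³·A⁻²) · s · m⁻¹ = kg·m·s⁻¹·A⁻².

kg·m·s⁻¹·A⁻²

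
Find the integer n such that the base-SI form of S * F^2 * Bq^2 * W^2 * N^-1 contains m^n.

S = kg⁻¹·m⁻²·s³·A².
F = kg⁻¹·m⁻²·s⁴·A².
So F² = kg⁻²·m⁻⁴·s⁸·A⁴.
Bq = s⁻¹.
So Bq² = s⁻².
W = kg·m²·s⁻³.
So W² = kg²·m⁴·s⁻⁶.
N = kg·m·s⁻².
So N⁻¹ = kg⁻¹·m⁻¹·s².
Combining: S·F²·Bq²·W²·N⁻¹ = (kg⁻¹·m⁻²·s³·A²) · (kg⁻²·m⁻⁴·s⁸·A⁴) · s⁻² · (kg²·m⁴·s⁻⁶) · (kg⁻¹·m⁻¹·s²) = kg⁻²·m⁻³·s⁵·A⁶.
The exponent of m is -3.

-3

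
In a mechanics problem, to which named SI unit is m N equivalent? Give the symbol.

J

N = kg·m·s⁻².
Combining: m·N = m · (kg·m·s⁻²) = kg·m²·s⁻².
kg·m²·s⁻² is the base-SI form of the joule.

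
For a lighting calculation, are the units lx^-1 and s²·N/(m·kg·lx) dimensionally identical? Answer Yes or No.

Left side:
  lx = m⁻²·cd.
  So lx⁻¹ = m²·cd⁻¹.
Right side:
  N = kg·m/s² = kg·m·s⁻² (force = mass × acceleration).
  lx = lm/m² (illuminance = luminous flux per area),
      = m⁻²·cd.
  So lx⁻¹ = m²·cd⁻¹.
  Combining: m⁻¹·s²·N·kg⁻¹·lx⁻¹ = m⁻¹ · s² · (kg·m·s⁻²) · kg⁻¹ · (m²·cd⁻¹) = m²·cd⁻¹.
Both reduce to m²·cd⁻¹.

Yes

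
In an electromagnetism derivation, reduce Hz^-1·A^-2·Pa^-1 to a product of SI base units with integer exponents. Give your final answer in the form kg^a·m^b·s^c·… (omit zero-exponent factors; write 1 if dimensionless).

kg⁻¹·m·s³·A⁻²

Hz = 1/s = s⁻¹ (frequency is cycles per second).
So Hz⁻¹ = s.
Pa = N/m² (pressure = force per area),
    = kg·m⁻¹·s⁻².
So Pa⁻¹ = kg⁻¹·m·s².
Combining: Hz⁻¹·A⁻²·Pa⁻¹ = s · A⁻² · (kg⁻¹·m·s²) = kg⁻¹·m·s³·A⁻².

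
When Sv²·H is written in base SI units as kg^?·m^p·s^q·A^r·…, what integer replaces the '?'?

1

Sv = J/kg (equivalent dose = energy per mass),
    = m²·s⁻².
So Sv² = m⁴·s⁻⁴.
H = Wb/A (inductance = flux per current),
    = kg·m²·s⁻²·A⁻².
Combining: Sv²·H = (m⁴·s⁻⁴) · (kg·m²·s⁻²·A⁻²) = kg·m⁶·s⁻⁶·A⁻².
The exponent of kg is 1.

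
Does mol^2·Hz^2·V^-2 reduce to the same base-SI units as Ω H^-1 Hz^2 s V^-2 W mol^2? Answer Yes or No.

Left side:
  Hz = s⁻¹.
  So Hz² = s⁻².
  V = kg·m²·s⁻³·A⁻¹.
  So V⁻² = kg⁻²·m⁻⁴·s⁶·A².
  Combining: mol²·Hz²·V⁻² = mol² · s⁻² · (kg⁻²·m⁻⁴·s⁶·A²) = kg⁻²·m⁻⁴·s⁴·A²·mol².
Right side:
  Ω = kg·m²·s⁻³·A⁻².
  H = kg·m²·s⁻²·A⁻².
  So H⁻¹ = kg⁻¹·m⁻²·s²·A².
  Hz = s⁻¹.
  So Hz² = s⁻².
  V = kg·m²·s⁻³·A⁻¹.
  So V⁻² = kg⁻²·m⁻⁴·s⁶·A².
  W = kg·m²·s⁻³.
  Combining: Ω·H⁻¹·Hz²·s·V⁻²·W·mol² = (kg·m²·s⁻³·A⁻²) · (kg⁻¹·m⁻²·s²·A²) · s⁻² · s · (kg⁻²·m⁻⁴·s⁶·A²) · (kg·m²·s⁻³) · mol² = kg⁻¹·m⁻²·s·A²·mol².
Left is kg⁻²·m⁻⁴·s⁴·A²·mol²; right is kg⁻¹·m⁻²·s·A²·mol² — different.

No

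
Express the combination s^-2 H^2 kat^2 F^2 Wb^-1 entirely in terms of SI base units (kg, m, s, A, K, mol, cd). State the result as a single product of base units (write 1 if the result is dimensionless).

H = Wb/A (inductance = flux per current),
    = kg·m²·s⁻²·A⁻².
So H² = kg²·m⁴·s⁻⁴·A⁻⁴.
kat = mol/s = s⁻¹·mol (catalytic activity).
So kat² = s⁻²·mol².
F = C/V (capacitance = charge per voltage),
    = A·s/(kg·m²·s⁻³·A⁻¹) (substituting C and V),
    = kg⁻¹·m⁻²·s⁴·A².
So F² = kg⁻²·m⁻⁴·s⁸·A⁴.
Wb = V·s (flux: a volt is a weber per second),
    = kg·m²·s⁻²·A⁻¹.
So Wb⁻¹ = kg⁻¹·m⁻²·s²·A.
Combining: s⁻²·H²·kat²·F²·Wb⁻¹ = s⁻² · (kg²·m⁴·s⁻⁴·A⁻⁴) · (s⁻²·mol²) · (kg⁻²·m⁻⁴·s⁸·A⁴) · (kg⁻¹·m⁻²·s²·A) = kg⁻¹·m⁻²·s²·A·mol².

kg⁻¹·m⁻²·s²·A·mol²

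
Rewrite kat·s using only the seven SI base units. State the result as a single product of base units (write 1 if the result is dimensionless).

mol

kat = mol/s = s⁻¹·mol (catalytic activity).
Combining: kat·s = (s⁻¹·mol) · s = mol.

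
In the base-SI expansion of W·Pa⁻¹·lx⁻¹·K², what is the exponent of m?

W = J/s (power = energy per time),
    = kg·m²·s⁻³.
Pa = N/m² (pressure = force per area),
    = kg·m⁻¹·s⁻².
So Pa⁻¹ = kg⁻¹·m·s².
lx = lm/m² (illuminance = luminous flux per area),
    = m⁻²·cd.
So lx⁻¹ = m²·cd⁻¹.
Combining: W·Pa⁻¹·lx⁻¹·K² = (kg·m²·s⁻³) · (kg⁻¹·m·s²) · (m²·cd⁻¹) · K² = m⁵·s⁻¹·K²·cd⁻¹.
The exponent of m is 5.

5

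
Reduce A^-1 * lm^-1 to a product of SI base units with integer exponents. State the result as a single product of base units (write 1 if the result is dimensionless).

A⁻¹·cd⁻¹

lm = cd·sr = cd (luminous flux; sr is dimensionless).
So lm⁻¹ = cd⁻¹.
Combining: A⁻¹·lm⁻¹ = A⁻¹ · cd⁻¹ = A⁻¹·cd⁻¹.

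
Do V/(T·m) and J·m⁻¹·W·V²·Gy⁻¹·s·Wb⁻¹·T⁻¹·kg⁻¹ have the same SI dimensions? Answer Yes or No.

No

Left side:
  T = Wb/m² (flux density = flux per area),
      = kg·s⁻²·A⁻¹.
  So T⁻¹ = kg⁻¹·s²·A.
  V = W/A (potential = power per current),
      = kg·m²·s⁻³·A⁻¹.
  Combining: T⁻¹·m⁻¹·V = (kg⁻¹·s²·A) · m⁻¹ · (kg·m²·s⁻³·A⁻¹) = m·s⁻¹.
Right side:
  J = N·m (work = force × distance),
      = kg·m²·s⁻².
  W = J/s (power = energy per time),
      = kg·m²·s⁻³.
  V = W/A (potential = power per current),
      = kg·m²·s⁻³·A⁻¹.
  So V² = kg²·m⁴·s⁻⁶·A⁻².
  Gy = J/kg (absorbed dose = energy per mass),
      = m²·s⁻².
  So Gy⁻¹ = m⁻²·s².
  Wb = V·s (flux: a volt is a weber per second),
      = kg·m²·s⁻²·A⁻¹.
  So Wb⁻¹ = kg⁻¹·m⁻²·s²·A.
  T = Wb/m² (flux density = flux per area),
      = kg·s⁻²·A⁻¹.
  So T⁻¹ = kg⁻¹·s²·A.
  Combining: J·m⁻¹·W·V²·Gy⁻¹·s·Wb⁻¹·T⁻¹·kg⁻¹ = (kg·m²·s⁻²) · m⁻¹ · (kg·m²·s⁻³) · (kg²·m⁴·s⁻⁶·A⁻²) · (m⁻²·s²) · s · (kg⁻¹·m⁻²·s²·A) · (kg⁻¹·s²·A) · kg⁻¹ = kg·m³·s⁻⁴.
Left is m·s⁻¹; right is kg·m³·s⁻⁴ — different.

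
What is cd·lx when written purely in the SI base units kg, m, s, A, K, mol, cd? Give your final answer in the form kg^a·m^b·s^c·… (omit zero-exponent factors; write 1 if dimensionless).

m⁻²·cd²

lx = m⁻²·cd.
Combining: cd·lx = cd · (m⁻²·cd) = m⁻²·cd².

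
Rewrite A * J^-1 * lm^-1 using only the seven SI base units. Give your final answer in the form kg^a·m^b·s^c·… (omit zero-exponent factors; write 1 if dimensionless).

kg⁻¹·m⁻²·s²·A·cd⁻¹

J = N·m (work = force × distance),
    = kg·m²·s⁻².
So J⁻¹ = kg⁻¹·m⁻²·s².
lm = cd·sr = cd (luminous flux; sr is dimensionless).
So lm⁻¹ = cd⁻¹.
Combining: A·J⁻¹·lm⁻¹ = A · (kg⁻¹·m⁻²·s²) · cd⁻¹ = kg⁻¹·m⁻²·s²·A·cd⁻¹.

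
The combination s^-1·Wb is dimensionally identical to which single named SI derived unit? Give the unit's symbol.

Wb = kg·m²·s⁻²·A⁻¹.
Combining: s⁻¹·Wb = s⁻¹ · (kg·m²·s⁻²·A⁻¹) = kg·m²·s⁻³·A⁻¹.
kg·m²·s⁻³·A⁻¹ is the base-SI form of the volt.

V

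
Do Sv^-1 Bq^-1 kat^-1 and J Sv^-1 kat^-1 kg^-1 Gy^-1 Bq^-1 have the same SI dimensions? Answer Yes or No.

Left side:
  Sv = m²·s⁻².
  So Sv⁻¹ = m⁻²·s².
  Bq = s⁻¹.
  So Bq⁻¹ = s.
  kat = s⁻¹·mol.
  So kat⁻¹ = s·mol⁻¹.
  Combining: Sv⁻¹·Bq⁻¹·kat⁻¹ = (m⁻²·s²) · s · (s·mol⁻¹) = m⁻²·s⁴·mol⁻¹.
Right side:
  J = N·m (work = force × distance),
      = kg·m²·s⁻².
  Sv = J/kg (equivalent dose = energy per mass),
      = m²·s⁻².
  So Sv⁻¹ = m⁻²·s².
  kat = mol/s = s⁻¹·mol (catalytic activity).
  So kat⁻¹ = s·mol⁻¹.
  Gy = J/kg (absorbed dose = energy per mass),
      = m²·s⁻².
  So Gy⁻¹ = m⁻²·s².
  Bq = 1/s = s⁻¹ (activity is decays per second).
  So Bq⁻¹ = s.
  Combining: J·Sv⁻¹·kat⁻¹·kg⁻¹·Gy⁻¹·Bq⁻¹ = (kg·m²·s⁻²) · (m⁻²·s²) · (s·mol⁻¹) · kg⁻¹ · (m⁻²·s²) · s = m⁻²·s⁴·mol⁻¹.
Both reduce to m⁻²·s⁴·mol⁻¹.

Yes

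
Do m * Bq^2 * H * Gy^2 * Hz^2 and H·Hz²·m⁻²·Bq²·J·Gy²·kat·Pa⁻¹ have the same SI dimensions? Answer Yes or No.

Left side:
  Bq = 1/s = s⁻¹ (activity is decays per second).
  So Bq² = s⁻².
  H = Wb/A (inductance = flux per current),
      = kg·m²·s⁻²·A⁻².
  Gy = J/kg (absorbed dose = energy per mass),
      = m²·s⁻².
  So Gy² = m⁴·s⁻⁴.
  Hz = 1/s = s⁻¹ (frequency is cycles per second).
  So Hz² = s⁻².
  Combining: m·Bq²·H·Gy²·Hz² = m · s⁻² · (kg·m²·s⁻²·A⁻²) · (m⁴·s⁻⁴) · s⁻² = kg·m⁷·s⁻¹⁰·A⁻².
Right side:
  H = Wb/A (inductance = flux per current),
      = kg·m²·s⁻²·A⁻².
  Hz = 1/s = s⁻¹ (frequency is cycles per second).
  So Hz² = s⁻².
  Bq = 1/s = s⁻¹ (activity is decays per second).
  So Bq² = s⁻².
  J = N·m (work = force × distance),
      = kg·m²·s⁻².
  Gy = J/kg (absorbed dose = energy per mass),
      = m²·s⁻².
  So Gy² = m⁴·s⁻⁴.
  kat = mol/s = s⁻¹·mol (catalytic activity).
  Pa = N/m² (pressure = force per area),
      = kg·m⁻¹·s⁻².
  So Pa⁻¹ = kg⁻¹·m·s².
  Combining: H·Hz²·m⁻²·Bq²·J·Gy²·kat·Pa⁻¹ = (kg·m²·s⁻²·A⁻²) · s⁻² · m⁻² · s⁻² · (kg·m²·s⁻²) · (m⁴·s⁻⁴) · (s⁻¹·mol) · (kg⁻¹·m·s²) = kg·m⁷·s⁻¹¹·A⁻²·mol.
Left is kg·m⁷·s⁻¹⁰·A⁻²; right is kg·m⁷·s⁻¹¹·A⁻²·mol — different.

No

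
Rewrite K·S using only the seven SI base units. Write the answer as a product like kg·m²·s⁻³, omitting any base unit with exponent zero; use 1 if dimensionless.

S = 1/Ω (conductance is reciprocal resistance),
    = kg⁻¹·m⁻²·s³·A².
Combining: K·S = K · (kg⁻¹·m⁻²·s³·A²) = kg⁻¹·m⁻²·s³·A²·K.

kg⁻¹·m⁻²·s³·A²·K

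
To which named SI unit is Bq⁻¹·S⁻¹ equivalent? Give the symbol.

Bq = 1/s = s⁻¹ (activity is decays per second).
So Bq⁻¹ = s.
S = 1/Ω (conductance is reciprocal resistance),
    = kg⁻¹·m⁻²·s³·A².
So S⁻¹ = kg·m²·s⁻³·A⁻².
Combining: Bq⁻¹·S⁻¹ = s · (kg·m²·s⁻³·A⁻²) = kg·m²·s⁻²·A⁻².
kg·m²·s⁻²·A⁻² is the base-SI form of the henry.

H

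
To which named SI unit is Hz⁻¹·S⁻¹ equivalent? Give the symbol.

Hz = 1/s = s⁻¹ (frequency is cycles per second).
So Hz⁻¹ = s.
S = 1/Ω (conductance is reciprocal resistance),
    = kg⁻¹·m⁻²·s³·A².
So S⁻¹ = kg·m²·s⁻³·A⁻².
Combining: Hz⁻¹·S⁻¹ = s · (kg·m²·s⁻³·A⁻²) = kg·m²·s⁻²·A⁻².
kg·m²·s⁻²·A⁻² is the base-SI form of the henry.

H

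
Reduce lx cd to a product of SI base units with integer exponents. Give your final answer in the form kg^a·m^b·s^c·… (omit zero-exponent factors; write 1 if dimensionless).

lx = lm/m² (illuminance = luminous flux per area),
    = m⁻²·cd.
Combining: lx·cd = (m⁻²·cd) · cd = m⁻²·cd².

m⁻²·cd²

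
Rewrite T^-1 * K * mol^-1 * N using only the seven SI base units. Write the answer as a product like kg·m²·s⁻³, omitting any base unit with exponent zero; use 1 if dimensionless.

T = kg·s⁻²·A⁻¹.
So T⁻¹ = kg⁻¹·s²·A.
N = kg·m·s⁻².
Combining: T⁻¹·K·mol⁻¹·N = (kg⁻¹·s²·A) · K · mol⁻¹ · (kg·m·s⁻²) = m·A·K·mol⁻¹.

m·A·K·mol⁻¹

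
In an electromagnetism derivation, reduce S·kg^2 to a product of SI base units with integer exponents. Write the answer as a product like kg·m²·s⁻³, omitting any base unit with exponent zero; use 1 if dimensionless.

kg·m⁻²·s³·A²

S = kg⁻¹·m⁻²·s³·A².
Combining: S·kg² = (kg⁻¹·m⁻²·s³·A²) · kg² = kg·m⁻²·s³·A².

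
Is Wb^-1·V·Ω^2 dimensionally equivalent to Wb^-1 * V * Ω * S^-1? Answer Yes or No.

Left side:
  Wb = kg·m²·s⁻²·A⁻¹.
  So Wb⁻¹ = kg⁻¹·m⁻²·s²·A.
  V = kg·m²·s⁻³·A⁻¹.
  Ω = kg·m²·s⁻³·A⁻².
  So Ω² = kg²·m⁴·s⁻⁶·A⁻⁴.
  Combining: Wb⁻¹·V·Ω² = (kg⁻¹·m⁻²·s²·A) · (kg·m²·s⁻³·A⁻¹) · (kg²·m⁴·s⁻⁶·A⁻⁴) = kg²·m⁴·s⁻⁷·A⁻⁴.
Right side:
  Wb = V·s (flux: a volt is a weber per second),
      = kg·m²·s⁻²·A⁻¹.
  So Wb⁻¹ = kg⁻¹·m⁻²·s²·A.
  V = W/A (potential = power per current),
      = kg·m²·s⁻³·A⁻¹.
  Ω = V/A (resistance = voltage per current),
      = kg·m²·s⁻³·A⁻².
  S = 1/Ω (conductance is reciprocal resistance),
      = kg⁻¹·m⁻²·s³·A².
  So S⁻¹ = kg·m²·s⁻³·A⁻².
  Combining: Wb⁻¹·V·Ω·S⁻¹ = (kg⁻¹·m⁻²·s²·A) · (kg·m²·s⁻³·A⁻¹) · (kg·m²·s⁻³·A⁻²) · (kg·m²·s⁻³·A⁻²) = kg²·m⁴·s⁻⁷·A⁻⁴.
Both reduce to kg²·m⁴·s⁻⁷·A⁻⁴.

Yes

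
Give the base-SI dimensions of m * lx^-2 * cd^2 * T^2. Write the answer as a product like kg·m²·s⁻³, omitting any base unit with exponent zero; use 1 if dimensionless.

lx = m⁻²·cd.
So lx⁻² = m⁴·cd⁻².
T = kg·s⁻²·A⁻¹.
So T² = kg²·s⁻⁴·A⁻².
Combining: m·lx⁻²·cd²·T² = m · (m⁴·cd⁻²) · cd² · (kg²·s⁻⁴·A⁻²) = kg²·m⁵·s⁻⁴·A⁻².

kg²·m⁵·s⁻⁴·A⁻²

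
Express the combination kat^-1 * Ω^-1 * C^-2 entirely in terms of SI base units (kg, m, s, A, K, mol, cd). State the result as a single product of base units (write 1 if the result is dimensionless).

kg⁻¹·m⁻²·s²·mol⁻¹

kat = mol/s = s⁻¹·mol (catalytic activity).
So kat⁻¹ = s·mol⁻¹.
Ω = V/A (resistance = voltage per current),
    = kg·m²·s⁻³·A⁻².
So Ω⁻¹ = kg⁻¹·m⁻²·s³·A².
C = A·s = s·A (charge = current × time).
So C⁻² = s⁻²·A⁻².
Combining: kat⁻¹·Ω⁻¹·C⁻² = (s·mol⁻¹) · (kg⁻¹·m⁻²·s³·A²) · (s⁻²·A⁻²) = kg⁻¹·m⁻²·s²·mol⁻¹.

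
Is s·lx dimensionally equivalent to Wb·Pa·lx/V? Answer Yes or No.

Left side:
  lx = m⁻²·cd.
  Combining: s·lx = s · (m⁻²·cd) = m⁻²·s·cd.
Right side:
  Wb = V·s (flux: a volt is a weber per second),
      = kg·m²·s⁻²·A⁻¹.
  V = W/A (potential = power per current),
      = kg·m²·s⁻³·A⁻¹.
  So V⁻¹ = kg⁻¹·m⁻²·s³·A.
  Pa = N/m² (pressure = force per area),
      = kg·m⁻¹·s⁻².
  lx = lm/m² (illuminance = luminous flux per area),
      = m⁻²·cd.
  Combining: Wb·V⁻¹·Pa·lx = (kg·m²·s⁻²·A⁻¹) · (kg⁻¹·m⁻²·s³·A) · (kg·m⁻¹·s⁻²) · (m⁻²·cd) = kg·m⁻³·s⁻¹·cd.
Left is m⁻²·s·cd; right is kg·m⁻³·s⁻¹·cd — different.

No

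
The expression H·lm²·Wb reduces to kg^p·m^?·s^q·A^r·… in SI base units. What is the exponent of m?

H = kg·m²·s⁻²·A⁻².
lm = cd.
So lm² = cd².
Wb = kg·m²·s⁻²·A⁻¹.
Combining: H·lm²·Wb = (kg·m²·s⁻²·A⁻²) · cd² · (kg·m²·s⁻²·A⁻¹) = kg²·m⁴·s⁻⁴·A⁻³·cd².
The exponent of m is 4.

4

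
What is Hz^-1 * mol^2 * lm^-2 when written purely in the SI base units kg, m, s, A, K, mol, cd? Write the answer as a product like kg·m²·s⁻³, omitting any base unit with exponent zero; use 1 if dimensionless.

s·mol²·cd⁻²

Hz = s⁻¹.
So Hz⁻¹ = s.
lm = cd.
So lm⁻² = cd⁻².
Combining: Hz⁻¹·mol²·lm⁻² = s · mol² · cd⁻² = s·mol²·cd⁻².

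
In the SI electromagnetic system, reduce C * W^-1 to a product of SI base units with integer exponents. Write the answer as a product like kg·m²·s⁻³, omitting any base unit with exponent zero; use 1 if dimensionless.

C = A·s = s·A (charge = current × time).
W = J/s (power = energy per time),
    = kg·m²·s⁻³.
So W⁻¹ = kg⁻¹·m⁻²·s³.
Combining: C·W⁻¹ = (s·A) · (kg⁻¹·m⁻²·s³) = kg⁻¹·m⁻²·s⁴·A.

kg⁻¹·m⁻²·s⁴·A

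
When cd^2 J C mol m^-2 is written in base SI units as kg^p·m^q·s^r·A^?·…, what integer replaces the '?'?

J = N·m (work = force × distance),
    = kg·m²·s⁻².
C = A·s = s·A (charge = current × time).
Combining: cd²·J·C·mol·m⁻² = cd² · (kg·m²·s⁻²) · (s·A) · mol · m⁻² = kg·s⁻¹·A·mol·cd².
The exponent of A is 1.

1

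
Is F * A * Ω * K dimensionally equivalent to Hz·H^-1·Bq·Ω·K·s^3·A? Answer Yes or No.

No

Left side:
  F = kg⁻¹·m⁻²·s⁴·A².
  Ω = kg·m²·s⁻³·A⁻².
  Combining: F·A·Ω·K = (kg⁻¹·m⁻²·s⁴·A²) · A · (kg·m²·s⁻³·A⁻²) · K = s·A·K.
Right side:
  Hz = 1/s = s⁻¹ (frequency is cycles per second).
  H = Wb/A (inductance = flux per current),
      = kg·m²·s⁻²·A⁻².
  So H⁻¹ = kg⁻¹·m⁻²·s²·A².
  Bq = 1/s = s⁻¹ (activity is decays per second).
  Ω = V/A (resistance = voltage per current),
      = kg·m²·s⁻³·A⁻².
  Combining: Hz·H⁻¹·Bq·Ω·K·s³·A = s⁻¹ · (kg⁻¹·m⁻²·s²·A²) · s⁻¹ · (kg·m²·s⁻³·A⁻²) · K · s³ · A = A·K.
Left is s·A·K; right is A·K — different.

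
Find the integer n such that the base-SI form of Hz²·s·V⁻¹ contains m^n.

Hz = 1/s = s⁻¹ (frequency is cycles per second).
So Hz² = s⁻².
V = W/A (potential = power per current),
    = kg·m²·s⁻³·A⁻¹.
So V⁻¹ = kg⁻¹·m⁻²·s³·A.
Combining: Hz²·s·V⁻¹ = s⁻² · s · (kg⁻¹·m⁻²·s³·A) = kg⁻¹·m⁻²·s²·A.
The exponent of m is -2.

-2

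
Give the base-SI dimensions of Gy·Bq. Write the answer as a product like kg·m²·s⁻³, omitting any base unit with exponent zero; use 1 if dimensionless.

m²·s⁻³

Gy = J/kg (absorbed dose = energy per mass),
    = m²·s⁻².
Bq = 1/s = s⁻¹ (activity is decays per second).
Combining: Gy·Bq = (m²·s⁻²) · s⁻¹ = m²·s⁻³.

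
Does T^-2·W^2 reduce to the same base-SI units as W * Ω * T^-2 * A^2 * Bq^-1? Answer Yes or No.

Left side:
  T = Wb/m² (flux density = flux per area),
      = kg·s⁻²·A⁻¹.
  So T⁻² = kg⁻²·s⁴·A².
  W = J/s (power = energy per time),
      = kg·m²·s⁻³.
  So W² = kg²·m⁴·s⁻⁶.
  Combining: T⁻²·W² = (kg⁻²·s⁴·A²) · (kg²·m⁴·s⁻⁶) = m⁴·s⁻²·A².
Right side:
  W = kg·m²·s⁻³.
  Ω = kg·m²·s⁻³·A⁻².
  T = kg·s⁻²·A⁻¹.
  So T⁻² = kg⁻²·s⁴·A².
  Bq = s⁻¹.
  So Bq⁻¹ = s.
  Combining: W·Ω·T⁻²·A²·Bq⁻¹ = (kg·m²·s⁻³) · (kg·m²·s⁻³·A⁻²) · (kg⁻²·s⁴·A²) · A² · s = m⁴·s⁻¹·A².
Left is m⁴·s⁻²·A²; right is m⁴·s⁻¹·A² — different.

No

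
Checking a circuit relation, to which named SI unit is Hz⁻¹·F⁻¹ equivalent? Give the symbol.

Ω

Hz = 1/s = s⁻¹ (frequency is cycles per second).
So Hz⁻¹ = s.
F = C/V (capacitance = charge per voltage),
    = A·s/(kg·m²·s⁻³·A⁻¹) (substituting C and V),
    = kg⁻¹·m⁻²·s⁴·A².
So F⁻¹ = kg·m²·s⁻⁴·A⁻².
Combining: Hz⁻¹·F⁻¹ = s · (kg·m²·s⁻⁴·A⁻²) = kg·m²·s⁻³·A⁻².
kg·m²·s⁻³·A⁻² is the base-SI form of the ohm.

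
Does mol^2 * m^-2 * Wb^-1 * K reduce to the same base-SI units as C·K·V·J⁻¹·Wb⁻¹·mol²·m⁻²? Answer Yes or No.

Yes

Left side:
  Wb = V·s (flux: a volt is a weber per second),
      = kg·m²·s⁻²·A⁻¹.
  So Wb⁻¹ = kg⁻¹·m⁻²·s²·A.
  Combining: mol²·m⁻²·Wb⁻¹·K = mol² · m⁻² · (kg⁻¹·m⁻²·s²·A) · K = kg⁻¹·m⁻⁴·s²·A·K·mol².
Right side:
  C = s·A.
  V = kg·m²·s⁻³·A⁻¹.
  J = kg·m²·s⁻².
  So J⁻¹ = kg⁻¹·m⁻²·s².
  Wb = kg·m²·s⁻²·A⁻¹.
  So Wb⁻¹ = kg⁻¹·m⁻²·s²·A.
  Combining: C·K·V·J⁻¹·Wb⁻¹·mol²·m⁻² = (s·A) · K · (kg·m²·s⁻³·A⁻¹) · (kg⁻¹·m⁻²·s²) · (kg⁻¹·m⁻²·s²·A) · mol² · m⁻² = kg⁻¹·m⁻⁴·s²·A·K·mol².
Both reduce to kg⁻¹·m⁻⁴·s²·A·K·mol².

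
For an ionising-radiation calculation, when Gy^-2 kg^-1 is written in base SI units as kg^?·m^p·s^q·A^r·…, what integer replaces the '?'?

-1

Gy = J/kg (absorbed dose = energy per mass),
    = m²·s⁻².
So Gy⁻² = m⁻⁴·s⁴.
Combining: Gy⁻²·kg⁻¹ = (m⁻⁴·s⁴) · kg⁻¹ = kg⁻¹·m⁻⁴·s⁴.
The exponent of kg is -1.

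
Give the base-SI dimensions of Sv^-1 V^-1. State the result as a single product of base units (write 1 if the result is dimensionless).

kg⁻¹·m⁻⁴·s⁵·A

Sv = J/kg (equivalent dose = energy per mass),
    = m²·s⁻².
So Sv⁻¹ = m⁻²·s².
V = W/A (potential = power per current),
    = kg·m²·s⁻³·A⁻¹.
So V⁻¹ = kg⁻¹·m⁻²·s³·A.
Combining: Sv⁻¹·V⁻¹ = (m⁻²·s²) · (kg⁻¹·m⁻²·s³·A) = kg⁻¹·m⁻⁴·s⁵·A.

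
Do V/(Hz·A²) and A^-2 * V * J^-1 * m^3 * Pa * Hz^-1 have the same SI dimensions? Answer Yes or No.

Left side:
  Hz = s⁻¹.
  So Hz⁻¹ = s.
  V = kg·m²·s⁻³·A⁻¹.
  Combining: Hz⁻¹·V·A⁻² = s · (kg·m²·s⁻³·A⁻¹) · A⁻² = kg·m²·s⁻²·A⁻³.
Right side:
  V = W/A (potential = power per current),
      = kg·m²·s⁻³·A⁻¹.
  J = N·m (work = force × distance),
      = kg·m²·s⁻².
  So J⁻¹ = kg⁻¹·m⁻²·s².
  Pa = N/m² (pressure = force per area),
      = kg·m⁻¹·s⁻².
  Hz = 1/s = s⁻¹ (frequency is cycles per second).
  So Hz⁻¹ = s.
  Combining: A⁻²·V·J⁻¹·m³·Pa·Hz⁻¹ = A⁻² · (kg·m²·s⁻³·A⁻¹) · (kg⁻¹·m⁻²·s²) · m³ · (kg·m⁻¹·s⁻²) · s = kg·m²·s⁻²·A⁻³.
Both reduce to kg·m²·s⁻²·A⁻³.

Yes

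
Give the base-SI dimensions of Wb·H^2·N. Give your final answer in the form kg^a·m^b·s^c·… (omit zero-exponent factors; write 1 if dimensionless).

kg⁴·m⁷·s⁻⁸·A⁻⁵

Wb = kg·m²·s⁻²·A⁻¹.
H = kg·m²·s⁻²·A⁻².
So H² = kg²·m⁴·s⁻⁴·A⁻⁴.
N = kg·m·s⁻².
Combining: Wb·H²·N = (kg·m²·s⁻²·A⁻¹) · (kg²·m⁴·s⁻⁴·A⁻⁴) · (kg·m·s⁻²) = kg⁴·m⁷·s⁻⁸·A⁻⁵.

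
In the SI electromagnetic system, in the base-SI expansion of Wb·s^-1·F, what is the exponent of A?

Wb = V·s (flux: a volt is a weber per second),
    = kg·m²·s⁻²·A⁻¹.
F = C/V (capacitance = charge per voltage),
    = A·s/(kg·m²·s⁻³·A⁻¹) (substituting C and V),
    = kg⁻¹·m⁻²·s⁴·A².
Combining: Wb·s⁻¹·F = (kg·m²·s⁻²·A⁻¹) · s⁻¹ · (kg⁻¹·m⁻²·s⁴·A²) = s·A.
The exponent of A is 1.

1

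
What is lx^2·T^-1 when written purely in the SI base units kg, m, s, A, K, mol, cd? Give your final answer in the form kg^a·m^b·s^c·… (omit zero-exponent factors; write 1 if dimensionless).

kg⁻¹·m⁻⁴·s²·A·cd²

lx = lm/m² (illuminance = luminous flux per area),
    = m⁻²·cd.
So lx² = m⁻⁴·cd².
T = Wb/m² (flux density = flux per area),
    = kg·s⁻²·A⁻¹.
So T⁻¹ = kg⁻¹·s²·A.
Combining: lx²·T⁻¹ = (m⁻⁴·cd²) · (kg⁻¹·s²·A) = kg⁻¹·m⁻⁴·s²·A·cd².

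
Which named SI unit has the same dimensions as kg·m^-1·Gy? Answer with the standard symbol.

Gy = J/kg (absorbed dose = energy per mass),
    = m²·s⁻².
Combining: kg·m⁻¹·Gy = kg · m⁻¹ · (m²·s⁻²) = kg·m·s⁻².
kg·m·s⁻² is the base-SI form of the newton.

N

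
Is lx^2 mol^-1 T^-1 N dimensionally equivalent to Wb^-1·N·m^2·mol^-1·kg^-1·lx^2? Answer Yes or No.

No

Left side:
  lx = m⁻²·cd.
  So lx² = m⁻⁴·cd².
  T = kg·s⁻²·A⁻¹.
  So T⁻¹ = kg⁻¹·s²·A.
  N = kg·m·s⁻².
  Combining: lx²·mol⁻¹·T⁻¹·N = (m⁻⁴·cd²) · mol⁻¹ · (kg⁻¹·s²·A) · (kg·m·s⁻²) = m⁻³·A·mol⁻¹·cd².
Right side:
  Wb = V·s (flux: a volt is a weber per second),
      = kg·m²·s⁻²·A⁻¹.
  So Wb⁻¹ = kg⁻¹·m⁻²·s²·A.
  N = kg·m/s² = kg·m·s⁻² (force = mass × acceleration).
  lx = lm/m² (illuminance = luminous flux per area),
      = m⁻²·cd.
  So lx² = m⁻⁴·cd².
  Combining: Wb⁻¹·N·m²·mol⁻¹·kg⁻¹·lx² = (kg⁻¹·m⁻²·s²·A) · (kg·m·s⁻²) · m² · mol⁻¹ · kg⁻¹ · (m⁻⁴·cd²) = kg⁻¹·m⁻³·A·mol⁻¹·cd².
Left is m⁻³·A·mol⁻¹·cd²; right is kg⁻¹·m⁻³·A·mol⁻¹·cd² — different.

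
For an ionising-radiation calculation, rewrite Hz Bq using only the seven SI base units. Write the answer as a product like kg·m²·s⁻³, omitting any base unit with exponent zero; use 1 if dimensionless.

Hz = s⁻¹.
Bq = s⁻¹.
Combining: Hz·Bq = s⁻¹ · s⁻¹ = s⁻².

s⁻²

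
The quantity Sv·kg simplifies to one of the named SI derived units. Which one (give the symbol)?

Sv = J/kg (equivalent dose = energy per mass),
    = m²·s⁻².
Combining: Sv·kg = (m²·s⁻²) · kg = kg·m²·s⁻².
kg·m²·s⁻² is the base-SI form of the joule.

J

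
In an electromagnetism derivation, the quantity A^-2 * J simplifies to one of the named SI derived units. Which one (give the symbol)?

H

J = kg·m²·s⁻².
Combining: A⁻²·J = A⁻² · (kg·m²·s⁻²) = kg·m²·s⁻²·A⁻².
kg·m²·s⁻²·A⁻² is the base-SI form of the henry.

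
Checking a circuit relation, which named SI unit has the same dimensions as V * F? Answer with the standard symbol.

C

V = W/A (potential = power per current),
    = kg·m²·s⁻³·A⁻¹.
F = C/V (capacitance = charge per voltage),
    = A·s/(kg·m²·s⁻³·A⁻¹) (substituting C and V),
    = kg⁻¹·m⁻²·s⁴·A².
Combining: V·F = (kg·m²·s⁻³·A⁻¹) · (kg⁻¹·m⁻²·s⁴·A²) = s·A.
s·A is the base-SI form of the coulomb.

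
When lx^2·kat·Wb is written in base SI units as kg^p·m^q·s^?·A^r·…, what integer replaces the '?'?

-3

lx = m⁻²·cd.
So lx² = m⁻⁴·cd².
kat = s⁻¹·mol.
Wb = kg·m²·s⁻²·A⁻¹.
Combining: lx²·kat·Wb = (m⁻⁴·cd²) · (s⁻¹·mol) · (kg·m²·s⁻²·A⁻¹) = kg·m⁻²·s⁻³·A⁻¹·mol·cd².
The exponent of s is -3.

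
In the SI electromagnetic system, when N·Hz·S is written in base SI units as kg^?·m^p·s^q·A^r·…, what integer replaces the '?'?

N = kg·m·s⁻².
Hz = s⁻¹.
S = kg⁻¹·m⁻²·s³·A².
Combining: N·Hz·S = (kg·m·s⁻²) · s⁻¹ · (kg⁻¹·m⁻²·s³·A²) = m⁻¹·A².
The exponent of kg is 0.

0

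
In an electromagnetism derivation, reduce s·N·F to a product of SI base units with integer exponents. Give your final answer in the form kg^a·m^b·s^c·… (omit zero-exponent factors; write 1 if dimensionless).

m⁻¹·s³·A²

N = kg·m·s⁻².
F = kg⁻¹·m⁻²·s⁴·A².
Combining: s·N·F = s · (kg·m·s⁻²) · (kg⁻¹·m⁻²·s⁴·A²) = m⁻¹·s³·A².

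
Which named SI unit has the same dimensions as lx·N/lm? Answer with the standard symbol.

Pa

lm = cd.
So lm⁻¹ = cd⁻¹.
lx = m⁻²·cd.
N = kg·m·s⁻².
Combining: lm⁻¹·lx·N = cd⁻¹ · (m⁻²·cd) · (kg·m·s⁻²) = kg·m⁻¹·s⁻².
kg·m⁻¹·s⁻² is the base-SI form of the pascal.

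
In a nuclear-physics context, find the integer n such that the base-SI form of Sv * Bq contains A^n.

0

Sv = J/kg (equivalent dose = energy per mass),
    = m²·s⁻².
Bq = 1/s = s⁻¹ (activity is decays per second).
Combining: Sv·Bq = (m²·s⁻²) · s⁻¹ = m²·s⁻³.
The exponent of A is 0.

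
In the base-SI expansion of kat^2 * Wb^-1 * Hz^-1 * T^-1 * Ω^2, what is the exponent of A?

-2

kat = mol/s = s⁻¹·mol (catalytic activity).
So kat² = s⁻²·mol².
Wb = V·s (flux: a volt is a weber per second),
    = kg·m²·s⁻²·A⁻¹.
So Wb⁻¹ = kg⁻¹·m⁻²·s²·A.
Hz = 1/s = s⁻¹ (frequency is cycles per second).
So Hz⁻¹ = s.
T = Wb/m² (flux density = flux per area),
    = kg·s⁻²·A⁻¹.
So T⁻¹ = kg⁻¹·s²·A.
Ω = V/A (resistance = voltage per current),
    = kg·m²·s⁻³·A⁻².
So Ω² = kg²·m⁴·s⁻⁶·A⁻⁴.
Combining: kat²·Wb⁻¹·Hz⁻¹·T⁻¹·Ω² = (s⁻²·mol²) · (kg⁻¹·m⁻²·s²·A) · s · (kg⁻¹·s²·A) · (kg²·m⁴·s⁻⁶·A⁻⁴) = m²·s⁻³·A⁻²·mol².
The exponent of A is -2.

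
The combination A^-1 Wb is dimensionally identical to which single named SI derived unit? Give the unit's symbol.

Wb = kg·m²·s⁻²·A⁻¹.
Combining: A⁻¹·Wb = A⁻¹ · (kg·m²·s⁻²·A⁻¹) = kg·m²·s⁻²·A⁻².
kg·m²·s⁻²·A⁻² is the base-SI form of the henry.

H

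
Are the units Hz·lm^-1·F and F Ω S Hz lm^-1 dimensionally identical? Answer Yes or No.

Left side:
  Hz = s⁻¹.
  lm = cd.
  So lm⁻¹ = cd⁻¹.
  F = kg⁻¹·m⁻²·s⁴·A².
  Combining: Hz·lm⁻¹·F = s⁻¹ · cd⁻¹ · (kg⁻¹·m⁻²·s⁴·A²) = kg⁻¹·m⁻²·s³·A²·cd⁻¹.
Right side:
  F = C/V (capacitance = charge per voltage),
      = A·s/(kg·m²·s⁻³·A⁻¹) (substituting C and V),
      = kg⁻¹·m⁻²·s⁴·A².
  Ω = V/A (resistance = voltage per current),
      = kg·m²·s⁻³·A⁻².
  S = 1/Ω (conductance is reciprocal resistance),
      = kg⁻¹·m⁻²·s³·A².
  Hz = 1/s = s⁻¹ (frequency is cycles per second).
  lm = cd·sr = cd (luminous flux; sr is dimensionless).
  So lm⁻¹ = cd⁻¹.
  Combining: F·Ω·S·Hz·lm⁻¹ = (kg⁻¹·m⁻²·s⁴·A²) · (kg·m²·s⁻³·A⁻²) · (kg⁻¹·m⁻²·s³·A²) · s⁻¹ · cd⁻¹ = kg⁻¹·m⁻²·s³·A²·cd⁻¹.
Both reduce to kg⁻¹·m⁻²·s³·A²·cd⁻¹.

Yes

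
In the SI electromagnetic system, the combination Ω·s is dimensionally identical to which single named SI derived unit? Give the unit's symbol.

H

Ω = V/A (resistance = voltage per current),
    = kg·m²·s⁻³·A⁻².
Combining: Ω·s = (kg·m²·s⁻³·A⁻²) · s = kg·m²·s⁻²·A⁻².
kg·m²·s⁻²·A⁻² is the base-SI form of the henry.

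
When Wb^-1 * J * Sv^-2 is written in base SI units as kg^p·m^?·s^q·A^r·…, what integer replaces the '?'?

-4

Wb = V·s (flux: a volt is a weber per second),
    = kg·m²·s⁻²·A⁻¹.
So Wb⁻¹ = kg⁻¹·m⁻²·s²·A.
J = N·m (work = force × distance),
    = kg·m²·s⁻².
Sv = J/kg (equivalent dose = energy per mass),
    = m²·s⁻².
So Sv⁻² = m⁻⁴·s⁴.
Combining: Wb⁻¹·J·Sv⁻² = (kg⁻¹·m⁻²·s²·A) · (kg·m²·s⁻²) · (m⁻⁴·s⁴) = m⁻⁴·s⁴·A.
The exponent of m is -4.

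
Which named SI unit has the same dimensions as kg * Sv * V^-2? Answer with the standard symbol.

Sv = J/kg (equivalent dose = energy per mass),
    = m²·s⁻².
V = W/A (potential = power per current),
    = kg·m²·s⁻³·A⁻¹.
So V⁻² = kg⁻²·m⁻⁴·s⁶·A².
Combining: kg·Sv·V⁻² = kg · (m²·s⁻²) · (kg⁻²·m⁻⁴·s⁶·A²) = kg⁻¹·m⁻²·s⁴·A².
kg⁻¹·m⁻²·s⁴·A² is the base-SI form of the farad.

F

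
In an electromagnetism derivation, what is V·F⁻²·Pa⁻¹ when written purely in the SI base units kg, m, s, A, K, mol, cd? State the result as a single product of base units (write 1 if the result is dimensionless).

V = W/A (potential = power per current),
    = kg·m²·s⁻³·A⁻¹.
F = C/V (capacitance = charge per voltage),
    = A·s/(kg·m²·s⁻³·A⁻¹) (substituting C and V),
    = kg⁻¹·m⁻²·s⁴·A².
So F⁻² = kg²·m⁴·s⁻⁸·A⁻⁴.
Pa = N/m² (pressure = force per area),
    = kg·m⁻¹·s⁻².
So Pa⁻¹ = kg⁻¹·m·s².
Combining: V·F⁻²·Pa⁻¹ = (kg·m²·s⁻³·A⁻¹) · (kg²·m⁴·s⁻⁸·A⁻⁴) · (kg⁻¹·m·s²) = kg²·m⁷·s⁻⁹·A⁻⁵.

kg²·m⁷·s⁻⁹·A⁻⁵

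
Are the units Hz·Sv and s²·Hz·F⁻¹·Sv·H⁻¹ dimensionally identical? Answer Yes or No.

Left side:
  Hz = s⁻¹.
  Sv = m²·s⁻².
  Combining: Hz·Sv = s⁻¹ · (m²·s⁻²) = m²·s⁻³.
Right side:
  Hz = 1/s = s⁻¹ (frequency is cycles per second).
  F = C/V (capacitance = charge per voltage),
      = A·s/(kg·m²·s⁻³·A⁻¹) (substituting C and V),
      = kg⁻¹·m⁻²·s⁴·A².
  So F⁻¹ = kg·m²·s⁻⁴·A⁻².
  Sv = J/kg (equivalent dose = energy per mass),
      = m²·s⁻².
  H = Wb/A (inductance = flux per current),
      = kg·m²·s⁻²·A⁻².
  So H⁻¹ = kg⁻¹·m⁻²·s²·A².
  Combining: s²·Hz·F⁻¹·Sv·H⁻¹ = s² · s⁻¹ · (kg·m²·s⁻⁴·A⁻²) · (m²·s⁻²) · (kg⁻¹·m⁻²·s²·A²) = m²·s⁻³.
Both reduce to m²·s⁻³.

Yes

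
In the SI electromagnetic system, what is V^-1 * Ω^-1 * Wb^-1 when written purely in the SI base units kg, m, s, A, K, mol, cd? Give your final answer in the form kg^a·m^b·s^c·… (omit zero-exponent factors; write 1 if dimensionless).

V = W/A (potential = power per current),
    = kg·m²·s⁻³·A⁻¹.
So V⁻¹ = kg⁻¹·m⁻²·s³·A.
Ω = V/A (resistance = voltage per current),
    = kg·m²·s⁻³·A⁻².
So Ω⁻¹ = kg⁻¹·m⁻²·s³·A².
Wb = V·s (flux: a volt is a weber per second),
    = kg·m²·s⁻²·A⁻¹.
So Wb⁻¹ = kg⁻¹·m⁻²·s²·A.
Combining: V⁻¹·Ω⁻¹·Wb⁻¹ = (kg⁻¹·m⁻²·s³·A) · (kg⁻¹·m⁻²·s³·A²) · (kg⁻¹·m⁻²·s²·A) = kg⁻³·m⁻⁶·s⁸·A⁴.

kg⁻³·m⁻⁶·s⁸·A⁴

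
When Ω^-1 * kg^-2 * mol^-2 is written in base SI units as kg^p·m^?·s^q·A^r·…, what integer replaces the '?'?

Ω = kg·m²·s⁻³·A⁻².
So Ω⁻¹ = kg⁻¹·m⁻²·s³·A².
Combining: Ω⁻¹·kg⁻²·mol⁻² = (kg⁻¹·m⁻²·s³·A²) · kg⁻² · mol⁻² = kg⁻³·m⁻²·s³·A²·mol⁻².
The exponent of m is -2.

-2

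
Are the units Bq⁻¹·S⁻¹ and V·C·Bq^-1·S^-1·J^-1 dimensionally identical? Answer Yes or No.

Yes

Left side:
  Bq = s⁻¹.
  So Bq⁻¹ = s.
  S = kg⁻¹·m⁻²·s³·A².
  So S⁻¹ = kg·m²·s⁻³·A⁻².
  Combining: Bq⁻¹·S⁻¹ = s · (kg·m²·s⁻³·A⁻²) = kg·m²·s⁻²·A⁻².
Right side:
  V = kg·m²·s⁻³·A⁻¹.
  C = s·A.
  Bq = s⁻¹.
  So Bq⁻¹ = s.
  S = kg⁻¹·m⁻²·s³·A².
  So S⁻¹ = kg·m²·s⁻³·A⁻².
  J = kg·m²·s⁻².
  So J⁻¹ = kg⁻¹·m⁻²·s².
  Combining: V·C·Bq⁻¹·S⁻¹·J⁻¹ = (kg·m²·s⁻³·A⁻¹) · (s·A) · s · (kg·m²·s⁻³·A⁻²) · (kg⁻¹·m⁻²·s²) = kg·m²·s⁻²·A⁻².
Both reduce to kg·m²·s⁻²·A⁻².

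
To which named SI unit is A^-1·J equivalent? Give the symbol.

J = N·m (work = force × distance),
    = kg·m²·s⁻².
Combining: A⁻¹·J = A⁻¹ · (kg·m²·s⁻²) = kg·m²·s⁻²·A⁻¹.
kg·m²·s⁻²·A⁻¹ is the base-SI form of the weber.

Wb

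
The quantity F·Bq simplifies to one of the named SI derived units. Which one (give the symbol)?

S

F = C/V (capacitance = charge per voltage),
    = A·s/(kg·m²·s⁻³·A⁻¹) (substituting C and V),
    = kg⁻¹·m⁻²·s⁴·A².
Bq = 1/s = s⁻¹ (activity is decays per second).
Combining: F·Bq = (kg⁻¹·m⁻²·s⁴·A²) · s⁻¹ = kg⁻¹·m⁻²·s³·A².
kg⁻¹·m⁻²·s³·A² is the base-SI form of the siemens.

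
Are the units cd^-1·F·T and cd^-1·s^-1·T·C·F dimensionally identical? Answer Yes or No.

No

Left side:
  F = C/V (capacitance = charge per voltage),
      = A·s/(kg·m²·s⁻³·A⁻¹) (substituting C and V),
      = kg⁻¹·m⁻²·s⁴·A².
  T = Wb/m² (flux density = flux per area),
      = kg·s⁻²·A⁻¹.
  Combining: cd⁻¹·F·T = cd⁻¹ · (kg⁻¹·m⁻²·s⁴·A²) · (kg·s⁻²·A⁻¹) = m⁻²·s²·A·cd⁻¹.
Right side:
  T = Wb/m² (flux density = flux per area),
      = kg·s⁻²·A⁻¹.
  C = A·s = s·A (charge = current × time).
  F = C/V (capacitance = charge per voltage),
      = A·s/(kg·m²·s⁻³·A⁻¹) (substituting C and V),
      = kg⁻¹·m⁻²·s⁴·A².
  Combining: cd⁻¹·s⁻¹·T·C·F = cd⁻¹ · s⁻¹ · (kg·s⁻²·A⁻¹) · (s·A) · (kg⁻¹·m⁻²·s⁴·A²) = m⁻²·s²·A²·cd⁻¹.
Left is m⁻²·s²·A·cd⁻¹; right is m⁻²·s²·A²·cd⁻¹ — different.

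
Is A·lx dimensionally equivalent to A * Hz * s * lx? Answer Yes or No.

Yes

Left side:
  lx = m⁻²·cd.
  Combining: A·lx = A · (m⁻²·cd) = m⁻²·A·cd.
Right side:
  Hz = 1/s = s⁻¹ (frequency is cycles per second).
  lx = lm/m² (illuminance = luminous flux per area),
      = m⁻²·cd.
  Combining: A·Hz·s·lx = A · s⁻¹ · s · (m⁻²·cd) = m⁻²·A·cd.
Both reduce to m⁻²·A·cd.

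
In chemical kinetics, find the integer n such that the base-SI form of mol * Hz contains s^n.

-1

Hz = 1/s = s⁻¹ (frequency is cycles per second).
Combining: mol·Hz = mol · s⁻¹ = s⁻¹·mol.
The exponent of s is -1.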